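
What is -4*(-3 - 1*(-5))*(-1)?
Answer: 8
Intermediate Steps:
-4*(-3 - 1*(-5))*(-1) = -4*(-3 + 5)*(-1) = -4*2*(-1) = -8*(-1) = 8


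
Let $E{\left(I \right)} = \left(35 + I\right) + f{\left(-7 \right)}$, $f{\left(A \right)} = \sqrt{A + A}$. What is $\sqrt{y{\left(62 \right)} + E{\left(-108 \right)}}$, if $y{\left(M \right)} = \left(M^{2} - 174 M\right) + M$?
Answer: $\sqrt{-6955 + i \sqrt{14}} \approx 0.0224 + 83.397 i$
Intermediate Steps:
$f{\left(A \right)} = \sqrt{2} \sqrt{A}$ ($f{\left(A \right)} = \sqrt{2 A} = \sqrt{2} \sqrt{A}$)
$y{\left(M \right)} = M^{2} - 173 M$
$E{\left(I \right)} = 35 + I + i \sqrt{14}$ ($E{\left(I \right)} = \left(35 + I\right) + \sqrt{2} \sqrt{-7} = \left(35 + I\right) + \sqrt{2} i \sqrt{7} = \left(35 + I\right) + i \sqrt{14} = 35 + I + i \sqrt{14}$)
$\sqrt{y{\left(62 \right)} + E{\left(-108 \right)}} = \sqrt{62 \left(-173 + 62\right) + \left(35 - 108 + i \sqrt{14}\right)} = \sqrt{62 \left(-111\right) - \left(73 - i \sqrt{14}\right)} = \sqrt{-6882 - \left(73 - i \sqrt{14}\right)} = \sqrt{-6955 + i \sqrt{14}}$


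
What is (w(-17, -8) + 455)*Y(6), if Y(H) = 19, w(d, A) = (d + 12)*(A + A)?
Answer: 10165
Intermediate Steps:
w(d, A) = 2*A*(12 + d) (w(d, A) = (12 + d)*(2*A) = 2*A*(12 + d))
(w(-17, -8) + 455)*Y(6) = (2*(-8)*(12 - 17) + 455)*19 = (2*(-8)*(-5) + 455)*19 = (80 + 455)*19 = 535*19 = 10165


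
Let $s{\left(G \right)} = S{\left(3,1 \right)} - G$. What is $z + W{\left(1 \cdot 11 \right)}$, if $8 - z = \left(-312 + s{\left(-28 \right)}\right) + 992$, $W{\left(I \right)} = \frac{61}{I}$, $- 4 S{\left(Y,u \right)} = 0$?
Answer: $- \frac{7639}{11} \approx -694.45$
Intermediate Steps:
$S{\left(Y,u \right)} = 0$ ($S{\left(Y,u \right)} = \left(- \frac{1}{4}\right) 0 = 0$)
$s{\left(G \right)} = - G$ ($s{\left(G \right)} = 0 - G = - G$)
$z = -700$ ($z = 8 - \left(\left(-312 - -28\right) + 992\right) = 8 - \left(\left(-312 + 28\right) + 992\right) = 8 - \left(-284 + 992\right) = 8 - 708 = -700$)
$z + W{\left(1 \cdot 11 \right)} = -700 + \frac{61}{1 \cdot 11} = -700 + \frac{61}{11} = - \frac{7639}{11}$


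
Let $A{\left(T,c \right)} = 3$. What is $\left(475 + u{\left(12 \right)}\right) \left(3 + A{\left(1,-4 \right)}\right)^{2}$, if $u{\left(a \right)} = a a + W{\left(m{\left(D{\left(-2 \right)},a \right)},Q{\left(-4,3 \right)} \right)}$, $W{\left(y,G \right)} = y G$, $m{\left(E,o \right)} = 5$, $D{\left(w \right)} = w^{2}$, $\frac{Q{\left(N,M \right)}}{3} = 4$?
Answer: $24444$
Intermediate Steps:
$Q{\left(N,M \right)} = 12$ ($Q{\left(N,M \right)} = 3 \cdot 4 = 12$)
$W{\left(y,G \right)} = G y$
$u{\left(a \right)} = 60 + a^{2}$ ($u{\left(a \right)} = a a + 12 \cdot 5 = a^{2} + 60 = 60 + a^{2}$)
$\left(475 + u{\left(12 \right)}\right) \left(3 + A{\left(1,-4 \right)}\right)^{2} = \left(475 + \left(60 + 12^{2}\right)\right) \left(3 + 3\right)^{2} = \left(475 + \left(60 + 144\right)\right) 6^{2} = \left(475 + 204\right) 36 = 679 \cdot 36 = 24444$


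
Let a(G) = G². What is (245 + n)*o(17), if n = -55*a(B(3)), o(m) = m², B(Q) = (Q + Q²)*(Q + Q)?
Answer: -82328875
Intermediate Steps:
B(Q) = 2*Q*(Q + Q²) (B(Q) = (Q + Q²)*(2*Q) = 2*Q*(Q + Q²))
n = -285120 (n = -55*324*(1 + 3)² = -55*(2*9*4)² = -55*72² = -55*5184 = -285120)
(245 + n)*o(17) = (245 - 285120)*17² = -284875*289 = -82328875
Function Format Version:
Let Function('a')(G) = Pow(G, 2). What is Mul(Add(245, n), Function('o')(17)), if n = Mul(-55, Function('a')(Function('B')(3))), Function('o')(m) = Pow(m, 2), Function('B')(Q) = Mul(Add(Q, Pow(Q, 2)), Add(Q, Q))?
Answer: -82328875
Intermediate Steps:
Function('B')(Q) = Mul(2, Q, Add(Q, Pow(Q, 2))) (Function('B')(Q) = Mul(Add(Q, Pow(Q, 2)), Mul(2, Q)) = Mul(2, Q, Add(Q, Pow(Q, 2))))
n = -285120 (n = Mul(-55, Pow(Mul(2, Pow(3, 2), Add(1, 3)), 2)) = Mul(-55, Pow(Mul(2, 9, 4), 2)) = Mul(-55, Pow(72, 2)) = Mul(-55, 5184) = -285120)
Mul(Add(245, n), Function('o')(17)) = Mul(Add(245, -285120), Pow(17, 2)) = Mul(-284875, 289) = -82328875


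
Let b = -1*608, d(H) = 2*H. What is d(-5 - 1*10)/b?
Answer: 15/304 ≈ 0.049342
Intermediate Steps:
b = -608
d(-5 - 1*10)/b = (2*(-5 - 1*10))/(-608) = (2*(-5 - 10))*(-1/608) = (2*(-15))*(-1/608) = -30*(-1/608) = 15/304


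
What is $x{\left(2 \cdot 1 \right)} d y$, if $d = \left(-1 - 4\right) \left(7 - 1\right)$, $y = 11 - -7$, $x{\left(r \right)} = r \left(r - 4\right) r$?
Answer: $4320$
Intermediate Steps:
$x{\left(r \right)} = r^{2} \left(-4 + r\right)$ ($x{\left(r \right)} = r \left(-4 + r\right) r = r^{2} \left(-4 + r\right)$)
$y = 18$ ($y = 11 + 7 = 18$)
$d = -30$ ($d = \left(-5\right) 6 = -30$)
$x{\left(2 \cdot 1 \right)} d y = \left(2 \cdot 1\right)^{2} \left(-4 + 2 \cdot 1\right) \left(-30\right) 18 = 2^{2} \left(-4 + 2\right) \left(-30\right) 18 = 4 \left(-2\right) \left(-30\right) 18 = \left(-8\right) \left(-30\right) 18 = 240 \cdot 18 = 4320$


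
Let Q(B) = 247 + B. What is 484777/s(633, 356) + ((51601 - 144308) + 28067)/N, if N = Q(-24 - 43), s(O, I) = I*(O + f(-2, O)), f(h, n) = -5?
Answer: -718208783/2012112 ≈ -356.94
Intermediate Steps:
s(O, I) = I*(-5 + O) (s(O, I) = I*(O - 5) = I*(-5 + O))
N = 180 (N = 247 + (-24 - 43) = 247 - 67 = 180)
484777/s(633, 356) + ((51601 - 144308) + 28067)/N = 484777/((356*(-5 + 633))) + ((51601 - 144308) + 28067)/180 = 484777/((356*628)) + (-92707 + 28067)*(1/180) = 484777/223568 - 64640*1/180 = 484777*(1/223568) - 3232/9 = 484777/223568 - 3232/9 = -718208783/2012112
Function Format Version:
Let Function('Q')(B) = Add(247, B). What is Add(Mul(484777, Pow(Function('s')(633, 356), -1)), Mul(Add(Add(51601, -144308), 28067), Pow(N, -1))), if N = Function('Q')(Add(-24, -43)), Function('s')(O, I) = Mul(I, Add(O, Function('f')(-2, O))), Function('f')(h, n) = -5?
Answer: Rational(-718208783, 2012112) ≈ -356.94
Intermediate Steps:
Function('s')(O, I) = Mul(I, Add(-5, O)) (Function('s')(O, I) = Mul(I, Add(O, -5)) = Mul(I, Add(-5, O)))
N = 180 (N = Add(247, Add(-24, -43)) = Add(247, -67) = 180)
Add(Mul(484777, Pow(Function('s')(633, 356), -1)), Mul(Add(Add(51601, -144308), 28067), Pow(N, -1))) = Add(Mul(484777, Pow(Mul(356, Add(-5, 633)), -1)), Mul(Add(Add(51601, -144308), 28067), Pow(180, -1))) = Add(Mul(484777, Pow(Mul(356, 628), -1)), Mul(Add(-92707, 28067), Rational(1, 180))) = Add(Mul(484777, Pow(223568, -1)), Mul(-64640, Rational(1, 180))) = Add(Mul(484777, Rational(1, 223568)), Rational(-3232, 9)) = Add(Rational(484777, 223568), Rational(-3232, 9)) = Rational(-718208783, 2012112)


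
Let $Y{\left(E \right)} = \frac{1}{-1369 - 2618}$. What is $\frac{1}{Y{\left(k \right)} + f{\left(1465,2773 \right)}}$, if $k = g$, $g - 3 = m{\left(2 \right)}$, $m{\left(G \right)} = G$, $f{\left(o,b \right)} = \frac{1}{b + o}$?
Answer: $- \frac{16896906}{251} \approx -67318.0$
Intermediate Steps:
$g = 5$ ($g = 3 + 2 = 5$)
$k = 5$
$Y{\left(E \right)} = - \frac{1}{3987}$ ($Y{\left(E \right)} = \frac{1}{-3987} = - \frac{1}{3987}$)
$\frac{1}{Y{\left(k \right)} + f{\left(1465,2773 \right)}} = \frac{1}{- \frac{1}{3987} + \frac{1}{2773 + 1465}} = \frac{1}{- \frac{1}{3987} + \frac{1}{4238}} = \frac{1}{- \frac{251}{16896906}} = - \frac{16896906}{251}$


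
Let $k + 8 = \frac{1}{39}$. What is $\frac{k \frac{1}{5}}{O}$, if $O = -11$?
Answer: $\frac{311}{2145} \approx 0.14499$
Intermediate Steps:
$k = - \frac{311}{39}$ ($k = -8 + \frac{1}{39} = - \frac{311}{39} \approx -7.9744$)
$\frac{k \frac{1}{5}}{O} = \frac{\left(- \frac{311}{39}\right) \frac{1}{5}}{-11} = \left(- \frac{311}{39}\right) \frac{1}{5} \left(- \frac{1}{11}\right) = \left(- \frac{311}{195}\right) \left(- \frac{1}{11}\right) = \frac{311}{2145}$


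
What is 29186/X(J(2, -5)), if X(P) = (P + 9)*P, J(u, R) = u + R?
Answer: -14593/9 ≈ -1621.4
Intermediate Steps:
J(u, R) = R + u
X(P) = P*(9 + P) (X(P) = (9 + P)*P = P*(9 + P))
29186/X(J(2, -5)) = 29186/(((-5 + 2)*(9 + (-5 + 2)))) = 29186/((-3*(9 - 3))) = 29186/((-3*6)) = 29186/(-18) = 29186*(-1/18) = -14593/9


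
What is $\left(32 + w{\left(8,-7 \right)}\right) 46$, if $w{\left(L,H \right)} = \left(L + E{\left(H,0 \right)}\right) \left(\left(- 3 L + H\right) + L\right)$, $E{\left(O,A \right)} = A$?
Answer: $-6992$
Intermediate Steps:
$w{\left(L,H \right)} = L \left(H - 2 L\right)$ ($w{\left(L,H \right)} = \left(L + 0\right) \left(\left(- 3 L + H\right) + L\right) = L \left(\left(H - 3 L\right) + L\right) = L \left(H - 2 L\right)$)
$\left(32 + w{\left(8,-7 \right)}\right) 46 = \left(32 + 8 \left(-7 - 16\right)\right) 46 = \left(32 + 8 \left(-23\right)\right) 46 = \left(32 - 184\right) 46 = \left(-152\right) 46 = -6992$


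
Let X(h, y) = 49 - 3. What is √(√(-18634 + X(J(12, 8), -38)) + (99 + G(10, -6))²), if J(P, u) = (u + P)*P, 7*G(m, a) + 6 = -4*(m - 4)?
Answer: √(439569 + 98*I*√4647)/7 ≈ 94.717 + 0.71971*I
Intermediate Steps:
G(m, a) = 10/7 - 4*m/7 (G(m, a) = -6/7 + (-4*(m - 4))/7 = -6/7 + (-4*(-4 + m))/7 = -6/7 + (16 - 4*m)/7 = -6/7 + (16/7 - 4*m/7) = 10/7 - 4*m/7)
J(P, u) = P*(P + u) (J(P, u) = (P + u)*P = P*(P + u))
X(h, y) = 46
√(√(-18634 + X(J(12, 8), -38)) + (99 + G(10, -6))²) = √(√(-18634 + 46) + (99 + (10/7 - 4/7*10))²) = √(√(-18588) + (99 + (10/7 - 40/7))²) = √(2*I*√4647 + (99 - 30/7)²) = √(2*I*√4647 + (663/7)²) = √(2*I*√4647 + 439569/49) = √(439569/49 + 2*I*√4647)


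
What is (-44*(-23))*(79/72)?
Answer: 19987/18 ≈ 1110.4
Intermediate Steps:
(-44*(-23))*(79/72) = 1012*(79*(1/72)) = 1012*(79/72) = 19987/18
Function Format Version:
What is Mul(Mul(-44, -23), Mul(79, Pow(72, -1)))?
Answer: Rational(19987, 18) ≈ 1110.4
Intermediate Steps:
Mul(Mul(-44, -23), Mul(79, Pow(72, -1))) = Mul(1012, Mul(79, Rational(1, 72))) = Mul(1012, Rational(79, 72)) = Rational(19987, 18)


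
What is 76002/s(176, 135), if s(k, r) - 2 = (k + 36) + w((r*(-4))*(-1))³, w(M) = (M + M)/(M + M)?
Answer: 76002/215 ≈ 353.50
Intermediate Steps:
w(M) = 1 (w(M) = (2*M)/((2*M)) = (2*M)*(1/(2*M)) = 1)
s(k, r) = 39 + k (s(k, r) = 2 + ((k + 36) + 1³) = 2 + ((36 + k) + 1) = 2 + (37 + k) = 39 + k)
76002/s(176, 135) = 76002/(39 + 176) = 76002/215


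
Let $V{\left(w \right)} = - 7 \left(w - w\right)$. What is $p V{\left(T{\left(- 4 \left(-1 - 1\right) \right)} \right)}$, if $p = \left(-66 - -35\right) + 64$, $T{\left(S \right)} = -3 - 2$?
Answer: $0$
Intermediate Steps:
$T{\left(S \right)} = -5$ ($T{\left(S \right)} = -3 - 2 = -5$)
$V{\left(w \right)} = 0$ ($V{\left(w \right)} = \left(-7\right) 0 = 0$)
$p = 33$ ($p = \left(-66 + 35\right) + 64 = -31 + 64 = 33$)
$p V{\left(T{\left(- 4 \left(-1 - 1\right) \right)} \right)} = 33 \cdot 0 = 0$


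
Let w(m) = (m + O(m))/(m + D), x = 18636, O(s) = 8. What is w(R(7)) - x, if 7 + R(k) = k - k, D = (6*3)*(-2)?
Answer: -801349/43 ≈ -18636.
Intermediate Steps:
D = -36 (D = 18*(-2) = -36)
R(k) = -7 (R(k) = -7 + (k - k) = -7 + 0 = -7)
w(m) = (8 + m)/(-36 + m) (w(m) = (m + 8)/(m - 36) = (8 + m)/(-36 + m))
w(R(7)) - x = (8 - 7)/(-36 - 7) - 1*18636 = 1/(-43) - 18636 = -1/43*1 - 18636 = -1/43 - 18636 = -801349/43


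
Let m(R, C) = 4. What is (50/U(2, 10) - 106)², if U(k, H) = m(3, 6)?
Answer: 34969/4 ≈ 8742.3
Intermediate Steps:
U(k, H) = 4
(50/U(2, 10) - 106)² = (50/4 - 106)² = (50*(¼) - 106)² = (25/2 - 106)² = (-187/2)² = 34969/4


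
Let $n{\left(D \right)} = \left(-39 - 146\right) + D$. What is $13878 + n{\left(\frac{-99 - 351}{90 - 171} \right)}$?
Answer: $\frac{123287}{9} \approx 13699.0$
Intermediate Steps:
$n{\left(D \right)} = -185 + D$
$13878 + n{\left(\frac{-99 - 351}{90 - 171} \right)} = 13878 - \left(185 - \frac{-99 - 351}{90 - 171}\right) = 13878 - \left(185 + \frac{450}{-81}\right) = 13878 - \frac{1615}{9} = \frac{123287}{9}$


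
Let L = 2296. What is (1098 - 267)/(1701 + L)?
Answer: 831/3997 ≈ 0.20791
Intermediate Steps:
(1098 - 267)/(1701 + L) = (1098 - 267)/(1701 + 2296) = 831/3997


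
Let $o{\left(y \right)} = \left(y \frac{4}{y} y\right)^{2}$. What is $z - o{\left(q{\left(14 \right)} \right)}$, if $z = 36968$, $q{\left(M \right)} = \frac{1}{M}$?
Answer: $\frac{1811428}{49} \approx 36968.0$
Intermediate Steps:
$o{\left(y \right)} = 16 y^{2}$ ($o{\left(y \right)} = \left(4 y\right)^{2} = 16 y^{2}$)
$z - o{\left(q{\left(14 \right)} \right)} = 36968 - 16 \left(\frac{1}{14}\right)^{2} = 36968 - \frac{16}{196} = 36968 - 16 \cdot \frac{1}{196} = 36968 - \frac{4}{49} = \frac{1811428}{49}$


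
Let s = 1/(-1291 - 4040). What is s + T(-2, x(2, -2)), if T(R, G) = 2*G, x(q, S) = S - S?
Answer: -1/5331 ≈ -0.00018758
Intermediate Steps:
x(q, S) = 0
s = -1/5331 (s = 1/(-5331) = -1/5331 ≈ -0.00018758)
s + T(-2, x(2, -2)) = -1/5331 + 2*0 = -1/5331 + 0 = -1/5331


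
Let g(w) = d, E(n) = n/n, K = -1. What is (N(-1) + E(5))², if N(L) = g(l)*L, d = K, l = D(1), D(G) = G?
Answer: 4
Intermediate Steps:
l = 1
d = -1
E(n) = 1
g(w) = -1
N(L) = -L
(N(-1) + E(5))² = (-1*(-1) + 1)² = (1 + 1)² = 2² = 4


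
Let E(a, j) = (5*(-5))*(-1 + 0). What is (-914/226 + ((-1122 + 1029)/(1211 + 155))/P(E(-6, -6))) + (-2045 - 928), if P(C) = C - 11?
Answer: -6433438853/2161012 ≈ -2977.1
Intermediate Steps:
E(a, j) = 25 (E(a, j) = -25*(-1) = 25)
P(C) = -11 + C
(-914/226 + ((-1122 + 1029)/(1211 + 155))/P(E(-6, -6))) + (-2045 - 928) = (-914/226 + ((-1122 + 1029)/(1211 + 155))/(-11 + 25)) + (-2045 - 928) = (-914*1/226 - 93/1366/14) - 2973 = (-457/113 - 93*1/1366*(1/14)) - 2973 = (-457/113 - 93/1366*1/14) - 2973 = (-457/113 - 93/19124) - 2973 = -8750177/2161012 - 2973 = -6433438853/2161012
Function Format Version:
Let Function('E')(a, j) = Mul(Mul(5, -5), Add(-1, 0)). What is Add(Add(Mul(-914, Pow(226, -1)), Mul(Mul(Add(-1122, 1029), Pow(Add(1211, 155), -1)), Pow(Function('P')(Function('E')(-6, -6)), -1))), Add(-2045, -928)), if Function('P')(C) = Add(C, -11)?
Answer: Rational(-6433438853, 2161012) ≈ -2977.1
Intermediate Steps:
Function('E')(a, j) = 25 (Function('E')(a, j) = Mul(-25, -1) = 25)
Function('P')(C) = Add(-11, C)
Add(Add(Mul(-914, Pow(226, -1)), Mul(Mul(Add(-1122, 1029), Pow(Add(1211, 155), -1)), Pow(Function('P')(Function('E')(-6, -6)), -1))), Add(-2045, -928)) = Add(Add(Mul(-914, Pow(226, -1)), Mul(Mul(Add(-1122, 1029), Pow(Add(1211, 155), -1)), Pow(Add(-11, 25), -1))), Add(-2045, -928)) = Add(Add(Mul(-914, Rational(1, 226)), Mul(Mul(-93, Pow(1366, -1)), Pow(14, -1))), -2973) = Add(Add(Rational(-457, 113), Mul(Mul(-93, Rational(1, 1366)), Rational(1, 14))), -2973) = Add(Add(Rational(-457, 113), Mul(Rational(-93, 1366), Rational(1, 14))), -2973) = Add(Add(Rational(-457, 113), Rational(-93, 19124)), -2973) = Add(Rational(-8750177, 2161012), -2973) = Rational(-6433438853, 2161012)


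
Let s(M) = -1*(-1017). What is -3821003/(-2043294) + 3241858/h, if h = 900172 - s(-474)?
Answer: 10059742952717/1837238016570 ≈ 5.4755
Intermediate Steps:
s(M) = 1017
h = 899155 (h = 900172 - 1*1017 = 900172 - 1017 = 899155)
-3821003/(-2043294) + 3241858/h = -3821003/(-2043294) + 3241858/899155 = -3821003*(-1/2043294) + 3241858*(1/899155) = 3821003/2043294 + 3241858/899155 = 10059742952717/1837238016570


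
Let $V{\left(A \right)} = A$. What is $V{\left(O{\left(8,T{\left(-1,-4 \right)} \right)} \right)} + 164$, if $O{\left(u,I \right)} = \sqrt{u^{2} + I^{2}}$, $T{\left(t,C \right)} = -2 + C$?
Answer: $174$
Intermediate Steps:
$O{\left(u,I \right)} = \sqrt{I^{2} + u^{2}}$
$V{\left(O{\left(8,T{\left(-1,-4 \right)} \right)} \right)} + 164 = \sqrt{\left(-2 - 4\right)^{2} + 8^{2}} + 164 = \sqrt{\left(-6\right)^{2} + 64} + 164 = \sqrt{36 + 64} + 164 = \sqrt{100} + 164 = 10 + 164 = 174$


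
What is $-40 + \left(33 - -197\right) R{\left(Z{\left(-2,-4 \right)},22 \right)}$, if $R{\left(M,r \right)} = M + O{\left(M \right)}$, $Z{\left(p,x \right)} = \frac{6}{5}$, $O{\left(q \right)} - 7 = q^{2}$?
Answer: $\frac{10886}{5} \approx 2177.2$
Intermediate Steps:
$O{\left(q \right)} = 7 + q^{2}$
$Z{\left(p,x \right)} = \frac{6}{5}$ ($Z{\left(p,x \right)} = 6 \cdot \frac{1}{5} = \frac{6}{5}$)
$R{\left(M,r \right)} = 7 + M + M^{2}$ ($R{\left(M,r \right)} = M + \left(7 + M^{2}\right) = 7 + M + M^{2}$)
$-40 + \left(33 - -197\right) R{\left(Z{\left(-2,-4 \right)},22 \right)} = -40 + \left(33 - -197\right) \left(7 + \frac{6}{5} + \left(\frac{6}{5}\right)^{2}\right) = -40 + \left(33 + 197\right) \left(7 + \frac{6}{5} + \frac{36}{25}\right) = -40 + 230 \cdot \frac{241}{25} = -40 + \frac{11086}{5} = \frac{10886}{5}$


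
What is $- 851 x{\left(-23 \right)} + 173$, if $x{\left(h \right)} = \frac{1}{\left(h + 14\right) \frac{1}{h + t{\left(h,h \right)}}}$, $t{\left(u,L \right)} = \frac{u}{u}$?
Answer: $- \frac{17165}{9} \approx -1907.2$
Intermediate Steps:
$t{\left(u,L \right)} = 1$
$x{\left(h \right)} = \frac{1 + h}{14 + h}$ ($x{\left(h \right)} = \frac{1}{\left(h + 14\right) \frac{1}{h + 1}} = \frac{1}{\left(14 + h\right) \frac{1}{1 + h}} = \frac{1}{\frac{1}{1 + h} \left(14 + h\right)} = \frac{1 + h}{14 + h}$)
$- 851 x{\left(-23 \right)} + 173 = - 851 \frac{1 - 23}{14 - 23} + 173 = - 851 \frac{1}{-9} \left(-22\right) + 173 = - 851 \left(\left(- \frac{1}{9}\right) \left(-22\right)\right) + 173 = \left(-851\right) \frac{22}{9} + 173 = - \frac{18722}{9} + 173 = - \frac{17165}{9}$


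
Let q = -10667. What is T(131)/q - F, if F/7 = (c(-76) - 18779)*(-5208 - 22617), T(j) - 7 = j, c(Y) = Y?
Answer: -39174372161013/10667 ≈ -3.6725e+9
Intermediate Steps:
T(j) = 7 + j
F = 3672482625 (F = 7*((-76 - 18779)*(-5208 - 22617)) = 7*(-18855*(-27825)) = 7*524640375 = 3672482625)
T(131)/q - F = (7 + 131)/(-10667) - 1*3672482625 = 138*(-1/10667) - 3672482625 = -138/10667 - 3672482625 = -39174372161013/10667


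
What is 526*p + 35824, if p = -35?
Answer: 17414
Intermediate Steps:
526*p + 35824 = 526*(-35) + 35824 = -18410 + 35824 = 17414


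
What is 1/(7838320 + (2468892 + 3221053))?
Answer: 1/13528265 ≈ 7.3919e-8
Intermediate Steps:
1/(7838320 + (2468892 + 3221053)) = 1/(7838320 + 5689945) = 1/13528265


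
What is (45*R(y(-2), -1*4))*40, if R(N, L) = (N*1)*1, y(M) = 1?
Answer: 1800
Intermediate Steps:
R(N, L) = N (R(N, L) = N*1 = N)
(45*R(y(-2), -1*4))*40 = (45*1)*40 = 45*40 = 1800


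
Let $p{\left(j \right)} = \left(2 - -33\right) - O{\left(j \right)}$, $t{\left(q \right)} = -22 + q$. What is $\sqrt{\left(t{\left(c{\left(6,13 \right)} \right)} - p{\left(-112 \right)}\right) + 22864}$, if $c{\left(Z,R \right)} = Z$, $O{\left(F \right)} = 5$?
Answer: $\sqrt{22818} \approx 151.06$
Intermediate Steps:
$p{\left(j \right)} = 30$ ($p{\left(j \right)} = \left(2 - -33\right) - 5 = \left(2 + 33\right) - 5 = 35 - 5 = 30$)
$\sqrt{\left(t{\left(c{\left(6,13 \right)} \right)} - p{\left(-112 \right)}\right) + 22864} = \sqrt{\left(\left(-22 + 6\right) - 30\right) + 22864} = \sqrt{\left(-16 - 30\right) + 22864} = \sqrt{-46 + 22864} = \sqrt{22818}$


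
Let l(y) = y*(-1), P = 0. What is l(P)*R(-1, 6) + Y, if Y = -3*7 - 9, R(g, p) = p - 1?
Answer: -30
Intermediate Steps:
R(g, p) = -1 + p
l(y) = -y
Y = -30 (Y = -21 - 9 = -30)
l(P)*R(-1, 6) + Y = (-1*0)*(-1 + 6) - 30 = 0*5 - 30 = 0 - 30 = -30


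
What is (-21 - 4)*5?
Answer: -125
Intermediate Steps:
(-21 - 4)*5 = -25*5 = -125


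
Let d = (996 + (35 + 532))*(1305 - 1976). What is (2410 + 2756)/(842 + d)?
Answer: -5166/1047931 ≈ -0.0049297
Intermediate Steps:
d = -1048773 (d = (996 + 567)*(-671) = 1563*(-671) = -1048773)
(2410 + 2756)/(842 + d) = (2410 + 2756)/(842 - 1048773) = 5166/(-1047931) = 5166*(-1/1047931) = -5166/1047931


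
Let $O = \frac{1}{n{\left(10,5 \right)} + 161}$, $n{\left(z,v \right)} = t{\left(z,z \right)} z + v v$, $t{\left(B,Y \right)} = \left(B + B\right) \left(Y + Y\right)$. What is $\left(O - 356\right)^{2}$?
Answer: $\frac{2220740746225}{17522596} \approx 1.2674 \cdot 10^{5}$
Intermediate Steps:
$t{\left(B,Y \right)} = 4 B Y$ ($t{\left(B,Y \right)} = 2 B 2 Y = 4 B Y$)
$n{\left(z,v \right)} = v^{2} + 4 z^{3}$ ($n{\left(z,v \right)} = 4 z z z + v v = 4 z^{2} z + v^{2} = 4 z^{3} + v^{2} = v^{2} + 4 z^{3}$)
$O = \frac{1}{4186}$ ($O = \frac{1}{\left(5^{2} + 4 \cdot 10^{3}\right) + 161} = \frac{1}{\left(25 + 4 \cdot 1000\right) + 161} = \frac{1}{\left(25 + 4000\right) + 161} = \frac{1}{4025 + 161} = \frac{1}{4186} \approx 0.00023889$)
$\left(O - 356\right)^{2} = \left(\frac{1}{4186} - 356\right)^{2} = \left(- \frac{1490215}{4186}\right)^{2} = \frac{2220740746225}{17522596}$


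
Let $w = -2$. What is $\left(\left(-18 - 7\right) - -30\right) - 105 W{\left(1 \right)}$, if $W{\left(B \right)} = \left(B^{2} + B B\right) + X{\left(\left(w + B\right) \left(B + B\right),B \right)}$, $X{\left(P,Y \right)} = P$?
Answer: $5$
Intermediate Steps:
$W{\left(B \right)} = 2 B^{2} + 2 B \left(-2 + B\right)$ ($W{\left(B \right)} = \left(B^{2} + B B\right) + \left(-2 + B\right) \left(B + B\right) = \left(B^{2} + B^{2}\right) + \left(-2 + B\right) 2 B = 2 B^{2} + 2 B \left(-2 + B\right)$)
$\left(\left(-18 - 7\right) - -30\right) - 105 W{\left(1 \right)} = \left(\left(-18 - 7\right) - -30\right) - 105 \cdot 4 \cdot 1 \left(-1 + 1\right) = \left(\left(-18 - 7\right) + 30\right) - 105 \cdot 4 \cdot 1 \cdot 0 = \left(-25 + 30\right) - 0 = 5 + 0 = 5$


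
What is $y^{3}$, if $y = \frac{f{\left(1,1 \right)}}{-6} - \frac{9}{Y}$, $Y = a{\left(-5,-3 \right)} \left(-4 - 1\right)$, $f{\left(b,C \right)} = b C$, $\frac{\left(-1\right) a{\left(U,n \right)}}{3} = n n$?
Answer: $- \frac{343}{27000} \approx -0.012704$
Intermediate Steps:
$a{\left(U,n \right)} = - 3 n^{2}$ ($a{\left(U,n \right)} = - 3 n n = - 3 n^{2}$)
$f{\left(b,C \right)} = C b$
$Y = 135$ ($Y = - 3 \left(-3\right)^{2} \left(-4 - 1\right) = \left(-3\right) 9 \left(-5\right) = \left(-27\right) \left(-5\right) = 135$)
$y = - \frac{7}{30}$ ($y = \frac{1 \cdot 1}{-6} - \frac{9}{135} = 1 \left(- \frac{1}{6}\right) - \frac{1}{15} = - \frac{1}{6} - \frac{1}{15} = - \frac{7}{30} \approx -0.23333$)
$y^{3} = \left(- \frac{7}{30}\right)^{3} = - \frac{343}{27000}$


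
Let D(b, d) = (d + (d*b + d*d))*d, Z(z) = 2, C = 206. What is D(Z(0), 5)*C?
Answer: 41200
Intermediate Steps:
D(b, d) = d*(d + d² + b*d) (D(b, d) = (d + (b*d + d²))*d = (d + (d² + b*d))*d = (d + d² + b*d)*d = d*(d + d² + b*d))
D(Z(0), 5)*C = (5²*(1 + 2 + 5))*206 = (25*8)*206 = 200*206 = 41200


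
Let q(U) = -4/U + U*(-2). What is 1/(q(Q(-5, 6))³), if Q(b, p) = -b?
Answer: -125/157464 ≈ -0.00079383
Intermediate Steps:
q(U) = -4/U - 2*U
1/(q(Q(-5, 6))³) = 1/((-4/((-1*(-5))) - (-2)*(-5))³) = 1/((-4/5 - 2*5)³) = 1/((-4*⅕ - 10)³) = 1/((-⅘ - 10)³) = 1/((-54/5)³) = 1/(-157464/125) = -125/157464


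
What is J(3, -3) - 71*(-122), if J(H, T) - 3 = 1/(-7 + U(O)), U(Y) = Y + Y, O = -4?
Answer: 129974/15 ≈ 8664.9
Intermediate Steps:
U(Y) = 2*Y
J(H, T) = 44/15 (J(H, T) = 3 + 1/(-7 + 2*(-4)) = 3 + 1/(-7 - 8) = 3 + 1/(-15) = 3 - 1/15 = 44/15)
J(3, -3) - 71*(-122) = 44/15 - 71*(-122) = 44/15 + 8662 = 129974/15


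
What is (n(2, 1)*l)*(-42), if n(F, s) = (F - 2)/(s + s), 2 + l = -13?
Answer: 0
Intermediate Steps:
l = -15 (l = -2 - 13 = -15)
n(F, s) = (-2 + F)/(2*s) (n(F, s) = (-2 + F)/((2*s)) = (-2 + F)*(1/(2*s)) = (-2 + F)/(2*s))
(n(2, 1)*l)*(-42) = (((1/2)*(-2 + 2)/1)*(-15))*(-42) = (((1/2)*1*0)*(-15))*(-42) = (0*(-15))*(-42) = 0*(-42) = 0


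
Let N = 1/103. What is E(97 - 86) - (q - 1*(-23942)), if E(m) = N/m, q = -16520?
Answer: -8409125/1133 ≈ -7422.0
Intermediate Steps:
N = 1/103 ≈ 0.0097087
E(m) = 1/(103*m)
E(97 - 86) - (q - 1*(-23942)) = 1/(103*(97 - 86)) - (-16520 - 1*(-23942)) = (1/103)/11 - (-16520 + 23942) = (1/103)*(1/11) - 1*7422 = 1/1133 - 7422 = -8409125/1133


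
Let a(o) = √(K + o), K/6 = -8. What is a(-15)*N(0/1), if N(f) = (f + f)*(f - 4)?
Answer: 0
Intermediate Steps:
K = -48 (K = 6*(-8) = -48)
a(o) = √(-48 + o)
N(f) = 2*f*(-4 + f) (N(f) = (2*f)*(-4 + f) = 2*f*(-4 + f))
a(-15)*N(0/1) = √(-48 - 15)*(2*(0/1)*(-4 + 0/1)) = √(-63)*(2*(0*1)*(-4 + 0*1)) = (3*I*√7)*(2*0*(-4 + 0)) = (3*I*√7)*(2*0*(-4)) = (3*I*√7)*0 = 0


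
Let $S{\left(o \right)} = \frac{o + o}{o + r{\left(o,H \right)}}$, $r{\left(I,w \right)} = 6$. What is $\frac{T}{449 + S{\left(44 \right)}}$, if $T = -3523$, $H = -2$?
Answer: $- \frac{88075}{11269} \approx -7.8157$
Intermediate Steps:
$S{\left(o \right)} = \frac{2 o}{6 + o}$ ($S{\left(o \right)} = \frac{o + o}{o + 6} = \frac{2 o}{6 + o}$)
$\frac{T}{449 + S{\left(44 \right)}} = - \frac{3523}{449 + 2 \cdot 44 \frac{1}{6 + 44}} = - \frac{3523}{449 + 2 \cdot 44 \cdot \frac{1}{50}} = - \frac{3523}{449 + \frac{44}{25}} = - \frac{3523}{\frac{11269}{25}} = \left(-3523\right) \frac{25}{11269} = - \frac{88075}{11269}$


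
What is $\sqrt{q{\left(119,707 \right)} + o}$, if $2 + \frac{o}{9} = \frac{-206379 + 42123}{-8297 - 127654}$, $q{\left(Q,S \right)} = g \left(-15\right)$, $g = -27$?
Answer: $\frac{3 \sqrt{90787307411}}{45317} \approx 19.947$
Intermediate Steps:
$q{\left(Q,S \right)} = 405$ ($q{\left(Q,S \right)} = \left(-27\right) \left(-15\right) = 405$)
$o = - \frac{322938}{45317}$ ($o = -18 + 9 \frac{-206379 + 42123}{-8297 - 127654} = -18 + 9 \left(- \frac{164256}{-135951}\right) = -18 + 9 \left(\left(-164256\right) \left(- \frac{1}{135951}\right)\right) = -18 + 9 \cdot \frac{54752}{45317} = -18 + \frac{492768}{45317} = - \frac{322938}{45317} \approx -7.1262$)
$\sqrt{q{\left(119,707 \right)} + o} = \sqrt{405 - \frac{322938}{45317}} = \sqrt{\frac{18030447}{45317}} = \frac{3 \sqrt{90787307411}}{45317}$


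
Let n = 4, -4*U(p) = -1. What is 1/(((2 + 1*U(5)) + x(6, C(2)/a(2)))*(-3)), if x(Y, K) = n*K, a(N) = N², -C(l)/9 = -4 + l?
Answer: -4/243 ≈ -0.016461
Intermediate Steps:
U(p) = ¼ (U(p) = -¼*(-1) = ¼)
C(l) = 36 - 9*l (C(l) = -9*(-4 + l) = 36 - 9*l)
x(Y, K) = 4*K
1/(((2 + 1*U(5)) + x(6, C(2)/a(2)))*(-3)) = 1/(((2 + 1*(¼)) + 4*((36 - 9*2)/(2²)))*(-3)) = 1/(((2 + ¼) + 4*((36 - 18)/4))*(-3)) = 1/((9/4 + 4*(18*(¼)))*(-3)) = 1/((9/4 + 4*(9/2))*(-3)) = 1/((9/4 + 18)*(-3)) = 1/((81/4)*(-3)) = 1/(-243/4) = -4/243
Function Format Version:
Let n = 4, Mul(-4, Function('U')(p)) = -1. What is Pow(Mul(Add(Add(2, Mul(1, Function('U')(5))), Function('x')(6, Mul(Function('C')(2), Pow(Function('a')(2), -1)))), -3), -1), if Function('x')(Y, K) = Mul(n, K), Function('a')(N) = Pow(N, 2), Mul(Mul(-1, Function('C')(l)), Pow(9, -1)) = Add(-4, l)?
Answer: Rational(-4, 243) ≈ -0.016461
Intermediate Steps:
Function('U')(p) = Rational(1, 4) (Function('U')(p) = Mul(Rational(-1, 4), -1) = Rational(1, 4))
Function('C')(l) = Add(36, Mul(-9, l)) (Function('C')(l) = Mul(-9, Add(-4, l)) = Add(36, Mul(-9, l)))
Function('x')(Y, K) = Mul(4, K)
Pow(Mul(Add(Add(2, Mul(1, Function('U')(5))), Function('x')(6, Mul(Function('C')(2), Pow(Function('a')(2), -1)))), -3), -1) = Pow(Mul(Add(Add(2, Mul(1, Rational(1, 4))), Mul(4, Mul(Add(36, Mul(-9, 2)), Pow(Pow(2, 2), -1)))), -3), -1) = Pow(Mul(Add(Add(2, Rational(1, 4)), Mul(4, Mul(Add(36, -18), Pow(4, -1)))), -3), -1) = Pow(Mul(Add(Rational(9, 4), Mul(4, Mul(18, Rational(1, 4)))), -3), -1) = Pow(Mul(Add(Rational(9, 4), Mul(4, Rational(9, 2))), -3), -1) = Pow(Mul(Add(Rational(9, 4), 18), -3), -1) = Pow(Mul(Rational(81, 4), -3), -1) = Pow(Rational(-243, 4), -1) = Rational(-4, 243)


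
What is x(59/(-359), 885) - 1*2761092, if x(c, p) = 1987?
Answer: -2759105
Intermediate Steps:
x(59/(-359), 885) - 1*2761092 = 1987 - 1*2761092 = 1987 - 2761092 = -2759105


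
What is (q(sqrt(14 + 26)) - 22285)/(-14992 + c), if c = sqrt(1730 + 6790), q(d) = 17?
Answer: 41730232/28093943 + 5567*sqrt(2130)/28093943 ≈ 1.4945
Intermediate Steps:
c = 2*sqrt(2130) (c = sqrt(8520) = 2*sqrt(2130) ≈ 92.304)
(q(sqrt(14 + 26)) - 22285)/(-14992 + c) = (17 - 22285)/(-14992 + 2*sqrt(2130)) = -22268/(-14992 + 2*sqrt(2130))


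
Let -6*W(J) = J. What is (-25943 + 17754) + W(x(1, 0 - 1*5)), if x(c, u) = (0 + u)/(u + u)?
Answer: -98269/12 ≈ -8189.1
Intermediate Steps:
x(c, u) = 1/2 (x(c, u) = u/((2*u)) = u*(1/(2*u)) = 1/2)
W(J) = -J/6
(-25943 + 17754) + W(x(1, 0 - 1*5)) = (-25943 + 17754) - 1/6*1/2 = -8189 - 1/12 = -98269/12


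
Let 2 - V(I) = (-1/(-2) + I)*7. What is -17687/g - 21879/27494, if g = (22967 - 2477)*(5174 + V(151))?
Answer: -1845467858383/2318475402930 ≈ -0.79598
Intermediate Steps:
V(I) = -3/2 - 7*I (V(I) = 2 - (-1/(-2) + I)*7 = 2 - (-1*(-½) + I)*7 = 2 - (½ + I)*7 = 2 - (7/2 + 7*I) = 2 + (-7/2 - 7*I) = -3/2 - 7*I)
g = 84326595 (g = (22967 - 2477)*(5174 + (-3/2 - 7*151)) = 20490*(5174 + (-3/2 - 1057)) = 20490*(5174 - 2117/2) = 20490*(8231/2) = 84326595)
-17687/g - 21879/27494 = -17687/84326595 - 21879/27494 = -1845467858383/2318475402930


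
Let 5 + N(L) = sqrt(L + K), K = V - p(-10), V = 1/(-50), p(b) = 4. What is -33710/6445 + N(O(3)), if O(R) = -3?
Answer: -13187/1289 + 3*I*sqrt(78)/10 ≈ -10.23 + 2.6495*I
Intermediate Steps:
V = -1/50 ≈ -0.020000
K = -201/50 (K = -1/50 - 1*4 = -1/50 - 4 = -201/50 ≈ -4.0200)
N(L) = -5 + sqrt(-201/50 + L) (N(L) = -5 + sqrt(L - 201/50) = -5 + sqrt(-201/50 + L))
-33710/6445 + N(O(3)) = -33710/6445 + (-5 + sqrt(-402 + 100*(-3))/10) = -33710*1/6445 + (-5 + sqrt(-402 - 300)/10) = -6742/1289 + (-5 + sqrt(-702)/10) = -6742/1289 + (-5 + (3*I*sqrt(78))/10) = -6742/1289 + (-5 + 3*I*sqrt(78)/10) = -13187/1289 + 3*I*sqrt(78)/10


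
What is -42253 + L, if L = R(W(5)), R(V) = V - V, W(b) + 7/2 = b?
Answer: -42253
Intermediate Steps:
W(b) = -7/2 + b
R(V) = 0
L = 0
-42253 + L = -42253 + 0 = -42253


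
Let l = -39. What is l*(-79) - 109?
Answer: 2972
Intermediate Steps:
l*(-79) - 109 = -39*(-79) - 109 = 3081 - 109 = 2972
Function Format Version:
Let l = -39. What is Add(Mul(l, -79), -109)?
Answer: 2972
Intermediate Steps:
Add(Mul(l, -79), -109) = Add(Mul(-39, -79), -109) = Add(3081, -109) = 2972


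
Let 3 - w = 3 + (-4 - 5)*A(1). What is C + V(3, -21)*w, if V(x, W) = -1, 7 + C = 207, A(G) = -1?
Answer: 209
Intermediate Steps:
C = 200 (C = -7 + 207 = 200)
w = -9 (w = 3 - (3 + (-4 - 5)*(-1)) = 3 - (3 - 9*(-1)) = 3 - (3 + 9) = 3 - 1*12 = 3 - 12 = -9)
C + V(3, -21)*w = 200 - 1*(-9) = 200 + 9 = 209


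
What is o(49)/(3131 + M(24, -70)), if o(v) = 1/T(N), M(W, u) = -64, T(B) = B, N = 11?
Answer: 1/33737 ≈ 2.9641e-5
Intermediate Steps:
o(v) = 1/11
o(49)/(3131 + M(24, -70)) = 1/(11*(3131 - 64)) = (1/11)/3067 = (1/11)*(1/3067) = 1/33737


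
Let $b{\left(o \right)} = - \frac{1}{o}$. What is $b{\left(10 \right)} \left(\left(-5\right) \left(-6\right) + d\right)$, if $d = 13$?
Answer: $- \frac{43}{10} \approx -4.3$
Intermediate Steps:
$b{\left(10 \right)} \left(\left(-5\right) \left(-6\right) + d\right) = - \frac{1}{10} \left(\left(-5\right) \left(-6\right) + 13\right) = \left(-1\right) \frac{1}{10} \left(30 + 13\right) = \left(- \frac{1}{10}\right) 43 = - \frac{43}{10}$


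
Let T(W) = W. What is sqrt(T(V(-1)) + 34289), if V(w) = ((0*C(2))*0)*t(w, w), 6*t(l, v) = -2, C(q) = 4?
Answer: sqrt(34289) ≈ 185.17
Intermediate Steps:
t(l, v) = -1/3 (t(l, v) = (1/6)*(-2) = -1/3)
V(w) = 0 (V(w) = ((0*4)*0)*(-1/3) = (0*0)*(-1/3) = 0*(-1/3) = 0)
sqrt(T(V(-1)) + 34289) = sqrt(0 + 34289) = sqrt(34289)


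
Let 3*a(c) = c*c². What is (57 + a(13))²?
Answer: 5607424/9 ≈ 6.2305e+5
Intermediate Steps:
a(c) = c³/3 (a(c) = (c*c²)/3 = c³/3)
(57 + a(13))² = (57 + (⅓)*13³)² = (57 + (⅓)*2197)² = (57 + 2197/3)² = (2368/3)² = 5607424/9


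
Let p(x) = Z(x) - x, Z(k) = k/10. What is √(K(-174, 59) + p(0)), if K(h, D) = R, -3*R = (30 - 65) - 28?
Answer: √21 ≈ 4.5826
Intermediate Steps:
R = 21 (R = -((30 - 65) - 28)/3 = -(-35 - 28)/3 = -⅓*(-63) = 21)
K(h, D) = 21
Z(k) = k/10 (Z(k) = k*(⅒) = k/10)
p(x) = -9*x/10 (p(x) = x/10 - x = -9*x/10)
√(K(-174, 59) + p(0)) = √(21 - 9/10*0) = √(21 + 0) = √21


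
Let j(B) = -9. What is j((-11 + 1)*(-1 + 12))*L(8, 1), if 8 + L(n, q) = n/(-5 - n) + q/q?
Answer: 891/13 ≈ 68.538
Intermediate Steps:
L(n, q) = -7 + n/(-5 - n) (L(n, q) = -8 + (n/(-5 - n) + q/q) = -8 + (n/(-5 - n) + 1) = -8 + (1 + n/(-5 - n)) = -7 + n/(-5 - n))
j((-11 + 1)*(-1 + 12))*L(8, 1) = -9*(-35 - 8*8)/(5 + 8) = -9*(-35 - 64)/13 = -9*(-99)/13 = -9*(-99/13) = 891/13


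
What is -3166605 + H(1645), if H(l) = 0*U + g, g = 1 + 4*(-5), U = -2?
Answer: -3166624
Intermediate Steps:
g = -19 (g = 1 - 20 = -19)
H(l) = -19 (H(l) = 0*(-2) - 19 = 0 - 19 = -19)
-3166605 + H(1645) = -3166605 - 19 = -3166624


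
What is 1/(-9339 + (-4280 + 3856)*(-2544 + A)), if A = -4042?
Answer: 1/2783125 ≈ 3.5931e-7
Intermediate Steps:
1/(-9339 + (-4280 + 3856)*(-2544 + A)) = 1/(-9339 + (-4280 + 3856)*(-2544 - 4042)) = 1/(-9339 - 424*(-6586)) = 1/(-9339 + 2792464) = 1/2783125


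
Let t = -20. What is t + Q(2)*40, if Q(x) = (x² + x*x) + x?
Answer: 380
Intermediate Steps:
Q(x) = x + 2*x² (Q(x) = (x² + x²) + x = 2*x² + x = x + 2*x²)
t + Q(2)*40 = -20 + (2*(1 + 2*2))*40 = -20 + (2*(1 + 4))*40 = -20 + (2*5)*40 = -20 + 10*40 = -20 + 400 = 380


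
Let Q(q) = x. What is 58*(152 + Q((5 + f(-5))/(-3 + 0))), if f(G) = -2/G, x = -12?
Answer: 8120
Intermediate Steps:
Q(q) = -12
58*(152 + Q((5 + f(-5))/(-3 + 0))) = 58*(152 - 12) = 58*140 = 8120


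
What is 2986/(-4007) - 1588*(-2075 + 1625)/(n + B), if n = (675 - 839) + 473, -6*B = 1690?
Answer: 4294980874/164287 ≈ 26143.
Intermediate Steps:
B = -845/3 (B = -⅙*1690 = -845/3 ≈ -281.67)
n = 309 (n = -164 + 473 = 309)
2986/(-4007) - 1588*(-2075 + 1625)/(n + B) = 2986/(-4007) - 1588*(-2075 + 1625)/(309 - 845/3) = 2986*(-1/4007) - 1588/((82/3)/(-450)) = -2986/4007 - 1588/((82/3)*(-1/450)) = -2986/4007 - 1588/(-41/675) = -2986/4007 - 1588*(-675/41) = -2986/4007 + 1071900/41 = 4294980874/164287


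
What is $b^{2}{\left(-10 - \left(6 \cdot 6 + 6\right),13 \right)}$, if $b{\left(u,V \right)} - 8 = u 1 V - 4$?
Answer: $451584$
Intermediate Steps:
$b{\left(u,V \right)} = 4 + V u$ ($b{\left(u,V \right)} = 8 + \left(u 1 V - 4\right) = 8 + \left(u V - 4\right) = 8 + \left(V u - 4\right) = 8 + \left(-4 + V u\right) = 4 + V u$)
$b^{2}{\left(-10 - \left(6 \cdot 6 + 6\right),13 \right)} = \left(4 + 13 \left(-10 - \left(6 \cdot 6 + 6\right)\right)\right)^{2} = \left(4 + 13 \left(-10 - \left(36 + 6\right)\right)\right)^{2} = \left(4 + 13 \left(-10 - 42\right)\right)^{2} = \left(4 + 13 \left(-52\right)\right)^{2} = \left(4 - 676\right)^{2} = \left(-672\right)^{2} = 451584$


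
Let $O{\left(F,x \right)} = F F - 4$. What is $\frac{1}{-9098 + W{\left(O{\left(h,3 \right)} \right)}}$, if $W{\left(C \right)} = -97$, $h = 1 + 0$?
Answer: $- \frac{1}{9195} \approx -0.00010875$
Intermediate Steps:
$h = 1$
$O{\left(F,x \right)} = -4 + F^{2}$ ($O{\left(F,x \right)} = F^{2} - 4 = -4 + F^{2}$)
$\frac{1}{-9098 + W{\left(O{\left(h,3 \right)} \right)}} = \frac{1}{-9098 - 97} = \frac{1}{-9195} = - \frac{1}{9195}$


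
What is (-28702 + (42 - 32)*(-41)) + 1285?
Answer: -27827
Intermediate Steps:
(-28702 + (42 - 32)*(-41)) + 1285 = (-28702 + 10*(-41)) + 1285 = (-28702 - 410) + 1285 = -29112 + 1285 = -27827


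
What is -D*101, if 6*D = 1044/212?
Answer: -8787/106 ≈ -82.896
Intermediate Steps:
D = 87/106 (D = (1044/212)/6 = (1044*(1/212))/6 = (⅙)*(261/53) = 87/106 ≈ 0.82076)
-D*101 = -87*101/106 = -1*8787/106 = -8787/106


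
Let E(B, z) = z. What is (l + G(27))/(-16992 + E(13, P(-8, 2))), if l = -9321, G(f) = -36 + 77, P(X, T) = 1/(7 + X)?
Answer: 9280/16993 ≈ 0.54611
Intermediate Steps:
G(f) = 41
(l + G(27))/(-16992 + E(13, P(-8, 2))) = (-9321 + 41)/(-16992 + 1/(7 - 8)) = -9280/(-16992 + 1/(-1)) = -9280/(-16992 - 1) = -9280/(-16993) = -9280*(-1/16993) = 9280/16993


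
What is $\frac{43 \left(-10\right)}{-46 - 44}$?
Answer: $\frac{43}{9} \approx 4.7778$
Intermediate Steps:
$\frac{43 \left(-10\right)}{-46 - 44} = - \frac{430}{-90} = \left(-430\right) \left(- \frac{1}{90}\right) = \frac{43}{9}$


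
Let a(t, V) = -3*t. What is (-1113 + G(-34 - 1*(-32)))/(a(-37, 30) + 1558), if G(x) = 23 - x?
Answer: -1088/1669 ≈ -0.65189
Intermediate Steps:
(-1113 + G(-34 - 1*(-32)))/(a(-37, 30) + 1558) = (-1113 + (23 - (-34 - 1*(-32))))/(-3*(-37) + 1558) = (-1113 + (23 - (-34 + 32)))/(111 + 1558) = (-1113 + (23 - 1*(-2)))/1669 = (-1113 + (23 + 2))*(1/1669) = (-1113 + 25)*(1/1669) = -1088*1/1669 = -1088/1669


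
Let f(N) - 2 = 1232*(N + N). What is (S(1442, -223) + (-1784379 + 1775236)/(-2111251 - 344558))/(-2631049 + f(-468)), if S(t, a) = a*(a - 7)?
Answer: -125958452753/9293269961991 ≈ -0.013554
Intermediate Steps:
S(t, a) = a*(-7 + a)
f(N) = 2 + 2464*N (f(N) = 2 + 1232*(N + N) = 2 + 1232*(2*N) = 2 + 2464*N)
(S(1442, -223) + (-1784379 + 1775236)/(-2111251 - 344558))/(-2631049 + f(-468)) = (-223*(-7 - 223) + (-1784379 + 1775236)/(-2111251 - 344558))/(-2631049 + (2 + 2464*(-468))) = (-223*(-230) - 9143/(-2455809))/(-2631049 + (2 - 1153152)) = (51290 - 9143*(-1/2455809))/(-2631049 - 1153150) = (51290 + 9143/2455809)/(-3784199) = (125958452753/2455809)*(-1/3784199) = -125958452753/9293269961991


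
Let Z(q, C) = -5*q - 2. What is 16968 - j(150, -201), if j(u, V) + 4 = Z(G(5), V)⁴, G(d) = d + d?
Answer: -7294644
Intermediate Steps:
G(d) = 2*d
Z(q, C) = -2 - 5*q
j(u, V) = 7311612 (j(u, V) = -4 + (-2 - 10*5)⁴ = -4 + (-2 - 5*10)⁴ = -4 + (-2 - 50)⁴ = -4 + (-52)⁴ = -4 + 7311616 = 7311612)
16968 - j(150, -201) = 16968 - 1*7311612 = 16968 - 7311612 = -7294644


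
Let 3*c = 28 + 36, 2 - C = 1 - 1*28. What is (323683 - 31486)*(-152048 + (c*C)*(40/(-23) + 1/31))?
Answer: -31897142408176/713 ≈ -4.4737e+10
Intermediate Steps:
C = 29 (C = 2 - (1 - 1*28) = 2 - (1 - 28) = 2 - 1*(-27) = 2 + 27 = 29)
c = 64/3 (c = (28 + 36)/3 = (⅓)*64 = 64/3 ≈ 21.333)
(323683 - 31486)*(-152048 + (c*C)*(40/(-23) + 1/31)) = (323683 - 31486)*(-152048 + ((64/3)*29)*(40/(-23) + 1/31)) = 292197*(-152048 + 1856*(40*(-1/23) + 1*(1/31))/3) = 292197*(-152048 + 1856*(-40/23 + 1/31)/3) = 292197*(-152048 + (1856/3)*(-1217/713)) = 292197*(-152048 - 2258752/2139) = 292197*(-327489424/2139) = -31897142408176/713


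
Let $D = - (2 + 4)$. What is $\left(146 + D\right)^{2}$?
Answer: $19600$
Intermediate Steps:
$D = -6$ ($D = \left(-1\right) 6 = -6$)
$\left(146 + D\right)^{2} = \left(146 - 6\right)^{2} = 140^{2} = 19600$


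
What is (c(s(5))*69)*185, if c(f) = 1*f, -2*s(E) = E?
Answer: -63825/2 ≈ -31913.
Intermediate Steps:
s(E) = -E/2
c(f) = f
(c(s(5))*69)*185 = (-1/2*5*69)*185 = -5/2*69*185 = -345/2*185 = -63825/2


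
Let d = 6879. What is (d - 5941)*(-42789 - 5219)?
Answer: -45031504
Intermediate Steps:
(d - 5941)*(-42789 - 5219) = (6879 - 5941)*(-42789 - 5219) = 938*(-48008) = -45031504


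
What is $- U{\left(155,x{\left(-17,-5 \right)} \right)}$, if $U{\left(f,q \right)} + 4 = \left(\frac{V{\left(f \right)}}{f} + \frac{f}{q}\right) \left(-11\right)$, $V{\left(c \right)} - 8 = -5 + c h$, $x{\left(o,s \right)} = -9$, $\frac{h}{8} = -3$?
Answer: $- \frac{626678}{1395} \approx -449.23$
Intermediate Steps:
$h = -24$ ($h = 8 \left(-3\right) = -24$)
$V{\left(c \right)} = 3 - 24 c$ ($V{\left(c \right)} = 8 + \left(-5 + c \left(-24\right)\right) = 8 - \left(5 + 24 c\right) = 3 - 24 c$)
$U{\left(f,q \right)} = -4 - \frac{11 f}{q} - \frac{11 \left(3 - 24 f\right)}{f}$ ($U{\left(f,q \right)} = -4 + \left(\frac{3 - 24 f}{f} + \frac{f}{q}\right) \left(-11\right) = -4 + \left(\frac{f}{q} + \frac{3 - 24 f}{f}\right) \left(-11\right) = -4 - \left(\frac{11 f}{q} + \frac{11 \left(3 - 24 f\right)}{f}\right) = -4 - \frac{11 f}{q} - \frac{11 \left(3 - 24 f\right)}{f}$)
$- U{\left(155,x{\left(-17,-5 \right)} \right)} = - (260 - \frac{33}{155} - \frac{1705}{-9}) = - (260 - \frac{33}{155} - 1705 \left(- \frac{1}{9}\right)) = - (260 - \frac{33}{155} + \frac{1705}{9}) = \left(-1\right) \frac{626678}{1395} = - \frac{626678}{1395}$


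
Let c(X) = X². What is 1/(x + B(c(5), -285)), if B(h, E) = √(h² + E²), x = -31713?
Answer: -31713/1005632519 - 5*√3274/1005632519 ≈ -3.1820e-5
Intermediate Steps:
B(h, E) = √(E² + h²)
1/(x + B(c(5), -285)) = 1/(-31713 + √((-285)² + (5²)²)) = 1/(-31713 + √(81225 + 25²)) = 1/(-31713 + √(81225 + 625)) = 1/(-31713 + √81850) = 1/(-31713 + 5*√3274)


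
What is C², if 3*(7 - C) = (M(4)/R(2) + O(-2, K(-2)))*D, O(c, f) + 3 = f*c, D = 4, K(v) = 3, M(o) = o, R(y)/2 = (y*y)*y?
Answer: 3136/9 ≈ 348.44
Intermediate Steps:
R(y) = 2*y³ (R(y) = 2*((y*y)*y) = 2*(y²*y) = 2*y³)
O(c, f) = -3 + c*f (O(c, f) = -3 + f*c = -3 + c*f)
C = 56/3 (C = 7 - (4/((2*2³)) + (-3 - 2*3))*4/3 = 7 - (4/((2*8)) + (-3 - 6))*4/3 = 7 - (4/16 - 9)*4/3 = 7 - (4*(1/16) - 9)*4/3 = 7 - (¼ - 9)*4/3 = 7 - (-35)*4/12 = 7 - ⅓*(-35) = 7 + 35/3 = 56/3 ≈ 18.667)
C² = (56/3)² = 3136/9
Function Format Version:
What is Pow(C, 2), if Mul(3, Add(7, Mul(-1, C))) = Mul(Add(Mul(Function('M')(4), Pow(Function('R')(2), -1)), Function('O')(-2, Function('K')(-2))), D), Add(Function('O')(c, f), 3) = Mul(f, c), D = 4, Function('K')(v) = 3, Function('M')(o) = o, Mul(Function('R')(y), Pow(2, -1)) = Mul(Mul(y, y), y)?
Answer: Rational(3136, 9) ≈ 348.44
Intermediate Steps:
Function('R')(y) = Mul(2, Pow(y, 3)) (Function('R')(y) = Mul(2, Mul(Mul(y, y), y)) = Mul(2, Mul(Pow(y, 2), y)) = Mul(2, Pow(y, 3)))
Function('O')(c, f) = Add(-3, Mul(c, f)) (Function('O')(c, f) = Add(-3, Mul(f, c)) = Add(-3, Mul(c, f)))
C = Rational(56, 3) (C = Add(7, Mul(Rational(-1, 3), Mul(Add(Mul(4, Pow(Mul(2, Pow(2, 3)), -1)), Add(-3, Mul(-2, 3))), 4))) = Add(7, Mul(Rational(-1, 3), Mul(Add(Mul(4, Pow(Mul(2, 8), -1)), Add(-3, -6)), 4))) = Add(7, Mul(Rational(-1, 3), Mul(Add(Mul(4, Pow(16, -1)), -9), 4))) = Add(7, Mul(Rational(-1, 3), Mul(Add(Mul(4, Rational(1, 16)), -9), 4))) = Add(7, Mul(Rational(-1, 3), Mul(Add(Rational(1, 4), -9), 4))) = Add(7, Mul(Rational(-1, 3), Mul(Rational(-35, 4), 4))) = Add(7, Mul(Rational(-1, 3), -35)) = Add(7, Rational(35, 3)) = Rational(56, 3) ≈ 18.667)
Pow(C, 2) = Pow(Rational(56, 3), 2) = Rational(3136, 9)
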